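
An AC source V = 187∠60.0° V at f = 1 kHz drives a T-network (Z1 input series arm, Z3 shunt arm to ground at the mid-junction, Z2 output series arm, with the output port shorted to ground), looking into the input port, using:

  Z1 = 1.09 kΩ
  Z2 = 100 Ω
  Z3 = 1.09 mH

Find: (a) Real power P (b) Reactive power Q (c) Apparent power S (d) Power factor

Step 1 — Angular frequency: ω = 2π·f = 2π·1000 = 6283 rad/s.
Step 2 — Component impedances:
  Z1: Z = R = 1090 Ω
  Z2: Z = R = 100 Ω
  Z3: Z = jωL = j·6283·0.00109 = 0 + j6.849 Ω
Step 3 — With the output port shorted to ground, the output series arm Z2 runs from the junction to ground; the shunt arm Z3 also runs from the junction to ground. They appear in parallel: Z3 || Z2 = 0.4669 + j6.817 Ω.
Step 4 — Series with input arm Z1: Z_in = Z1 + (Z3 || Z2) = 1090 + j6.817 Ω = 1090∠0.4° Ω.
Step 5 — Source phasor: V = 187∠60.0° V = 93.5 + j161.9 V.
Step 6 — Current: I = V / Z = 0.08667 + j0.148 A = 0.1715∠59.6° A.
Step 7 — Complex power: S = V·I* = 32.07 + j0.2005 VA.
Step 8 — Real power: P = Re(S) = 32.07 W.
Step 9 — Reactive power: Q = Im(S) = 0.2005 VAR.
Step 10 — Apparent power: |S| = 32.07 VA.
Step 11 — Power factor: PF = P/|S| = 1 (lagging).

(a) P = 32.07 W  (b) Q = 0.2005 VAR  (c) S = 32.07 VA  (d) PF = 1 (lagging)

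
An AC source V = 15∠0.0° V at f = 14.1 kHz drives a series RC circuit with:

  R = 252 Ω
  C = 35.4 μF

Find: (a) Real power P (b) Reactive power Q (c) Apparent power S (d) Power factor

Step 1 — Angular frequency: ω = 2π·f = 2π·1.41e+04 = 8.859e+04 rad/s.
Step 2 — Component impedances:
  R: Z = R = 252 Ω
  C: Z = 1/(jωC) = -j/(ω·C) = 0 - j0.3189 Ω
Step 3 — Series combination: Z_total = R + C = 252 - j0.3189 Ω = 252∠-0.1° Ω.
Step 4 — Source phasor: V = 15∠0.0° V = 15 V.
Step 5 — Current: I = V / Z = 0.05952 + j7.532e-05 A = 0.05952∠0.1° A.
Step 6 — Complex power: S = V·I* = 0.8929 - j0.00113 VA.
Step 7 — Real power: P = Re(S) = 0.8929 W.
Step 8 — Reactive power: Q = Im(S) = -0.00113 VAR.
Step 9 — Apparent power: |S| = 0.8929 VA.
Step 10 — Power factor: PF = P/|S| = 1 (leading).

(a) P = 0.8929 W  (b) Q = -0.00113 VAR  (c) S = 0.8929 VA  (d) PF = 1 (leading)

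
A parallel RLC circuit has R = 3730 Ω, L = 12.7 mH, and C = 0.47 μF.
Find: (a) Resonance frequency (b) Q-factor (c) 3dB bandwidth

Step 1 — Resonance: ω₀ = 1/√(LC) = 1/√(0.0127·4.7e-07) = 1.294e+04 rad/s.
Step 2 — f₀ = ω₀/(2π) = 2060 Hz.
Step 3 — Parallel Q: Q = R/(ω₀L) = 3730/(1.294e+04·0.0127) = 22.69.
Step 4 — Bandwidth: Δω = ω₀/Q = 570.4 rad/s; BW = Δω/(2π) = 90.78 Hz.

(a) f₀ = 2060 Hz  (b) Q = 22.69  (c) BW = 90.78 Hz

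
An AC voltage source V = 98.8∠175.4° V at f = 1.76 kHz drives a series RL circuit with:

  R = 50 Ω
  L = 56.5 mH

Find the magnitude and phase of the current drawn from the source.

Step 1 — Angular frequency: ω = 2π·f = 2π·1760 = 1.106e+04 rad/s.
Step 2 — Component impedances:
  R: Z = R = 50 Ω
  L: Z = jωL = j·1.106e+04·0.0565 = 0 + j624.8 Ω
Step 3 — Series combination: Z_total = R + L = 50 + j624.8 Ω = 626.8∠85.4° Ω.
Step 4 — Source phasor: V = 98.8∠175.4° V = -98.48 + j7.924 V.
Step 5 — Ohm's law: I = V / Z_total = (-98.48 + j7.924) / (50 + j624.8) = 6.773e-05 + j0.1576 A.
Step 6 — Convert to polar: |I| = 0.1576 A, ∠I = 90.0°.

I = 0.1576∠90.0° A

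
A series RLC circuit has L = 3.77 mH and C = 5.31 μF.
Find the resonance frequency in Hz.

Step 1 — Resonance condition Im(Z)=0 gives ω₀ = 1/√(LC).
Step 2 — ω₀ = 1/√(0.00377·5.31e-06) = 7068 rad/s.
Step 3 — f₀ = ω₀/(2π) = 1125 Hz.

f₀ = 1125 Hz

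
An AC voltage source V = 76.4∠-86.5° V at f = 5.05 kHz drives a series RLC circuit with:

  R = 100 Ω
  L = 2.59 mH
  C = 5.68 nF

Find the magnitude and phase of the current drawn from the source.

Step 1 — Angular frequency: ω = 2π·f = 2π·5050 = 3.173e+04 rad/s.
Step 2 — Component impedances:
  R: Z = R = 100 Ω
  L: Z = jωL = j·3.173e+04·0.00259 = 0 + j82.18 Ω
  C: Z = 1/(jωC) = -j/(ω·C) = 0 - j5549 Ω
Step 3 — Series combination: Z_total = R + L + C = 100 - j5466 Ω = 5467∠-89.0° Ω.
Step 4 — Source phasor: V = 76.4∠-86.5° V = 4.664 - j76.26 V.
Step 5 — Ohm's law: I = V / Z_total = (4.664 - j76.26) / (100 - j5466) = 0.01396 + j0.0005978 A.
Step 6 — Convert to polar: |I| = 0.01397 A, ∠I = 2.5°.

I = 0.01397∠2.5° A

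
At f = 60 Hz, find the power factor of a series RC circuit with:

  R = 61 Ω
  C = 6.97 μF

Step 1 — Angular frequency: ω = 2π·f = 2π·60 = 377 rad/s.
Step 2 — Component impedances:
  R: Z = R = 61 Ω
  C: Z = 1/(jωC) = -j/(ω·C) = 0 - j380.6 Ω
Step 3 — Series combination: Z_total = R + C = 61 - j380.6 Ω = 385.4∠-80.9° Ω.
Step 4 — Power factor: PF = cos(φ) = Re(Z)/|Z| = 61/385.4 = 0.1583.
Step 5 — Type: Im(Z) = -380.6 ⇒ leading (phase φ = -80.9°).

PF = 0.1583 (leading, φ = -80.9°)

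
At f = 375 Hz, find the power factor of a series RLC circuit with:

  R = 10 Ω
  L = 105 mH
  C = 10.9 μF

Step 1 — Angular frequency: ω = 2π·f = 2π·375 = 2356 rad/s.
Step 2 — Component impedances:
  R: Z = R = 10 Ω
  L: Z = jωL = j·2356·0.105 = 0 + j247.4 Ω
  C: Z = 1/(jωC) = -j/(ω·C) = 0 - j38.94 Ω
Step 3 — Series combination: Z_total = R + L + C = 10 + j208.5 Ω = 208.7∠87.3° Ω.
Step 4 — Power factor: PF = cos(φ) = Re(Z)/|Z| = 10/208.703 = 0.04791.
Step 5 — Type: Im(Z) = 208.5 ⇒ lagging (phase φ = 87.3°).

PF = 0.04791 (lagging, φ = 87.3°)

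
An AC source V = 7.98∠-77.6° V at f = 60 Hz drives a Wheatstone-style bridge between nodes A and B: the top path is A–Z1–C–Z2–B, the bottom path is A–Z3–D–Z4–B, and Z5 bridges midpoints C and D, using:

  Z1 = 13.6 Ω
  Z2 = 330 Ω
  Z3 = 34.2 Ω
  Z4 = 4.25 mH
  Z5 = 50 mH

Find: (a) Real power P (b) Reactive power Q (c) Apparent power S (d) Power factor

Step 1 — Angular frequency: ω = 2π·f = 2π·60 = 377 rad/s.
Step 2 — Component impedances:
  Z1: Z = R = 13.6 Ω
  Z2: Z = R = 330 Ω
  Z3: Z = R = 34.2 Ω
  Z4: Z = jωL = j·377·0.00425 = 0 + j1.602 Ω
  Z5: Z = jωL = j·377·0.05 = 0 + j18.85 Ω
Step 3 — Bridge requires nodal analysis (the Z5 bridge couples midpoints C and D, so the two paths cannot be reduced to a simple series/parallel combination). Setting node B to ground and injecting 1 A at node A, the 3-node admittance system at A, C, D solves to V_A = Z_AB = 13.46 + j9.566 Ω = 16.52∠35.4° Ω.
Step 4 — Source phasor: V = 7.98∠-77.6° V = 1.714 - j7.794 V.
Step 5 — Current: I = V / Z = -0.1887 - j0.4448 A = 0.4832∠-113.0° A.
Step 6 — Complex power: S = V·I* = 3.143 + j2.233 VA.
Step 7 — Real power: P = Re(S) = 3.143 W.
Step 8 — Reactive power: Q = Im(S) = 2.233 VAR.
Step 9 — Apparent power: |S| = 3.856 VA.
Step 10 — Power factor: PF = P/|S| = 0.8152 (lagging).

(a) P = 3.143 W  (b) Q = 2.233 VAR  (c) S = 3.856 VA  (d) PF = 0.8152 (lagging)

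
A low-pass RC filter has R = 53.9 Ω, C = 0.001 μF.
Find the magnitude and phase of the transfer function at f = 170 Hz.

Step 1 — Angular frequency: ω = 2π·170 = 1068 rad/s.
Step 2 — Transfer function: H(jω) = 1/(1 + jωRC).
Step 3 — Denominator: 1 + jωRC = 1 + j·1068·53.9·1e-09 = 1 + j5.757e-05.
Step 4 — H = 1 - j5.757e-05.
Step 5 — Magnitude: |H| = 1 (-0.0 dB); phase: φ = -0.0°.

|H| = 1 (-0.0 dB), φ = -0.0°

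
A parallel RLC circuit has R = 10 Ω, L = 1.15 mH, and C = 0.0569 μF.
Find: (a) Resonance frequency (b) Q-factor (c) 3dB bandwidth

Step 1 — Resonance: ω₀ = 1/√(LC) = 1/√(0.00115·5.69e-08) = 1.236e+05 rad/s.
Step 2 — f₀ = ω₀/(2π) = 1.968e+04 Hz.
Step 3 — Parallel Q: Q = R/(ω₀L) = 10/(1.236e+05·0.00115) = 0.07034.
Step 4 — Bandwidth: Δω = ω₀/Q = 1.757e+06 rad/s; BW = Δω/(2π) = 2.797e+05 Hz.

(a) f₀ = 1.968e+04 Hz  (b) Q = 0.07034  (c) BW = 2.797e+05 Hz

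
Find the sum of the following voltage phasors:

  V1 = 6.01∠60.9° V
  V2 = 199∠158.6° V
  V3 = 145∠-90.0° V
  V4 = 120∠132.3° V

Step 1 — Convert each phasor to rectangular form:
  V1 = 6.01·(cos(60.9°) + j·sin(60.9°)) = 2.923 + j5.251 V
  V2 = 199·(cos(158.6°) + j·sin(158.6°)) = -185.3 + j72.61 V
  V3 = 145·(cos(-90.0°) + j·sin(-90.0°)) = 0 - j145 V
  V4 = 120·(cos(132.3°) + j·sin(132.3°)) = -80.76 + j88.76 V
Step 2 — Sum components: V_total = -263.1 + j21.62 V.
Step 3 — Convert to polar: |V_total| = 264 V, ∠V_total = 175.3°.

V_total = 264∠175.3° V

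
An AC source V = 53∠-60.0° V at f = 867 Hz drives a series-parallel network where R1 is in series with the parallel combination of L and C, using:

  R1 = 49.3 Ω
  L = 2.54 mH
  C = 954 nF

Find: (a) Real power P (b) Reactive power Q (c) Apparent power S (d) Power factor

Step 1 — Angular frequency: ω = 2π·f = 2π·867 = 5448 rad/s.
Step 2 — Component impedances:
  R1: Z = R = 49.3 Ω
  L: Z = jωL = j·5448·0.00254 = 0 + j13.84 Ω
  C: Z = 1/(jωC) = -j/(ω·C) = 0 - j192.4 Ω
Step 3 — Parallel branch: L || C = 1/(1/L + 1/C) = 0 + j14.91 Ω.
Step 4 — Series with R1: Z_total = R1 + (L || C) = 49.3 + j14.91 Ω = 51.5∠16.8° Ω.
Step 5 — Source phasor: V = 53∠-60.0° V = 26.5 - j45.9 V.
Step 6 — Current: I = V / Z = 0.2345 - j1.002 A = 1.029∠-76.8° A.
Step 7 — Complex power: S = V·I* = 52.2 + j15.79 VA.
Step 8 — Real power: P = Re(S) = 52.2 W.
Step 9 — Reactive power: Q = Im(S) = 15.79 VAR.
Step 10 — Apparent power: |S| = 54.54 VA.
Step 11 — Power factor: PF = P/|S| = 0.9572 (lagging).

(a) P = 52.2 W  (b) Q = 15.79 VAR  (c) S = 54.54 VA  (d) PF = 0.9572 (lagging)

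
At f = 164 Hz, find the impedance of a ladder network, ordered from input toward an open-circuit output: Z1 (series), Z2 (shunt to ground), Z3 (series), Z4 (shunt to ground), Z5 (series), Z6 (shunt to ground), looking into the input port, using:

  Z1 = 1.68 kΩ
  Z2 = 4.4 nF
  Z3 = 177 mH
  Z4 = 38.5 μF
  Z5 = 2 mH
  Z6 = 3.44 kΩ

Step 1 — Angular frequency: ω = 2π·f = 2π·164 = 1030 rad/s.
Step 2 — Component impedances:
  Z1: Z = R = 1680 Ω
  Z2: Z = 1/(jωC) = -j/(ω·C) = 0 - j2.206e+05 Ω
  Z3: Z = jωL = j·1030·0.177 = 0 + j182.4 Ω
  Z4: Z = 1/(jωC) = -j/(ω·C) = 0 - j25.21 Ω
  Z5: Z = jωL = j·1030·0.002 = 0 + j2.061 Ω
  Z6: Z = R = 3440 Ω
Step 3 — Ladder network (open output): work backward from the far end, alternating series and parallel combinations. Z_in = 1680 + j157.3 Ω = 1688∠5.3° Ω.

Z = 1680 + j157.3 Ω = 1688∠5.3° Ω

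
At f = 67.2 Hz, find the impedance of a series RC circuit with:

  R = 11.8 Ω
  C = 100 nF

Step 1 — Angular frequency: ω = 2π·f = 2π·67.2 = 422.2 rad/s.
Step 2 — Component impedances:
  R: Z = R = 11.8 Ω
  C: Z = 1/(jωC) = -j/(ω·C) = 0 - j2.368e+04 Ω
Step 3 — Series combination: Z_total = R + C = 11.8 - j2.368e+04 Ω = 2.368e+04∠-90.0° Ω.

Z = 11.8 - j2.368e+04 Ω = 2.368e+04∠-90.0° Ω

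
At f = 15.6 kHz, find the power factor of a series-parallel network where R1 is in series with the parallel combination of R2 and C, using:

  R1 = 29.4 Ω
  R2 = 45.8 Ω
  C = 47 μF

Step 1 — Angular frequency: ω = 2π·f = 2π·1.56e+04 = 9.802e+04 rad/s.
Step 2 — Component impedances:
  R1: Z = R = 29.4 Ω
  R2: Z = R = 45.8 Ω
  C: Z = 1/(jωC) = -j/(ω·C) = 0 - j0.2171 Ω
Step 3 — Parallel branch: R2 || C = 1/(1/R2 + 1/C) = 0.001029 - j0.2171 Ω.
Step 4 — Series with R1: Z_total = R1 + (R2 || C) = 29.4 - j0.2171 Ω = 29.4∠-0.4° Ω.
Step 5 — Power factor: PF = cos(φ) = Re(Z)/|Z| = 29.4/29.4 = 1.
Step 6 — Type: Im(Z) = -0.2171 ⇒ leading (phase φ = -0.4°).

PF = 1 (leading, φ = -0.4°)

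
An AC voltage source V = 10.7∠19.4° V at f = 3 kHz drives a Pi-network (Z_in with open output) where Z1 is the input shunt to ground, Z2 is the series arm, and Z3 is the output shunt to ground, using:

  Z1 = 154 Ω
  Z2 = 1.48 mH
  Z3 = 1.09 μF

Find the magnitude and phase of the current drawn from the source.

Step 1 — Angular frequency: ω = 2π·f = 2π·3000 = 1.885e+04 rad/s.
Step 2 — Component impedances:
  Z1: Z = R = 154 Ω
  Z2: Z = jωL = j·1.885e+04·0.00148 = 0 + j27.9 Ω
  Z3: Z = 1/(jωC) = -j/(ω·C) = 0 - j48.67 Ω
Step 3 — With open output, the series arm Z2 and the output shunt Z3 appear in series to ground: Z2 + Z3 = 0 - j20.77 Ω.
Step 4 — Parallel with input shunt Z1: Z_in = Z1 || (Z2 + Z3) = 2.752 - j20.4 Ω = 20.59∠-82.3° Ω.
Step 5 — Source phasor: V = 10.7∠19.4° V = 10.09 + j3.554 V.
Step 6 — Ohm's law: I = V / Z_total = (10.09 + j3.554) / (2.752 - j20.4) = -0.1056 + j0.5089 A.
Step 7 — Convert to polar: |I| = 0.5197 A, ∠I = 101.7°.

I = 0.5197∠101.7° A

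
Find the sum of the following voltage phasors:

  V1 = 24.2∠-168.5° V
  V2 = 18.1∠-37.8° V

Step 1 — Convert each phasor to rectangular form:
  V1 = 24.2·(cos(-168.5°) + j·sin(-168.5°)) = -23.71 - j4.825 V
  V2 = 18.1·(cos(-37.8°) + j·sin(-37.8°)) = 14.3 - j11.09 V
Step 2 — Sum components: V_total = -9.412 - j15.92 V.
Step 3 — Convert to polar: |V_total| = 18.49 V, ∠V_total = -120.6°.

V_total = 18.49∠-120.6° V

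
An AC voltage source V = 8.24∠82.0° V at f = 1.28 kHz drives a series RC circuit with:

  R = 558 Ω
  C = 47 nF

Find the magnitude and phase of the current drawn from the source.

Step 1 — Angular frequency: ω = 2π·f = 2π·1280 = 8042 rad/s.
Step 2 — Component impedances:
  R: Z = R = 558 Ω
  C: Z = 1/(jωC) = -j/(ω·C) = 0 - j2646 Ω
Step 3 — Series combination: Z_total = R + C = 558 - j2646 Ω = 2704∠-78.1° Ω.
Step 4 — Source phasor: V = 8.24∠82.0° V = 1.147 + j8.16 V.
Step 5 — Ohm's law: I = V / Z_total = (1.147 + j8.16) / (558 - j2646) = -0.002865 + j0.001038 A.
Step 6 — Convert to polar: |I| = 0.003048 A, ∠I = 160.1°.

I = 0.003048∠160.1° A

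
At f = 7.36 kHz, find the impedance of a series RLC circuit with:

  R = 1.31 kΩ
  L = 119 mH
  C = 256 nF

Step 1 — Angular frequency: ω = 2π·f = 2π·7360 = 4.624e+04 rad/s.
Step 2 — Component impedances:
  R: Z = R = 1310 Ω
  L: Z = jωL = j·4.624e+04·0.119 = 0 + j5503 Ω
  C: Z = 1/(jωC) = -j/(ω·C) = 0 - j84.47 Ω
Step 3 — Series combination: Z_total = R + L + C = 1310 + j5419 Ω = 5575∠76.4° Ω.

Z = 1310 + j5419 Ω = 5575∠76.4° Ω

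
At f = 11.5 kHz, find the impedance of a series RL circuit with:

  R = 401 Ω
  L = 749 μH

Step 1 — Angular frequency: ω = 2π·f = 2π·1.15e+04 = 7.226e+04 rad/s.
Step 2 — Component impedances:
  R: Z = R = 401 Ω
  L: Z = jωL = j·7.226e+04·0.000749 = 0 + j54.12 Ω
Step 3 — Series combination: Z_total = R + L = 401 + j54.12 Ω = 404.6∠7.7° Ω.

Z = 401 + j54.12 Ω = 404.6∠7.7° Ω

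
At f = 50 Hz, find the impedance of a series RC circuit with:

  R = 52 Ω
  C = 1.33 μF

Step 1 — Angular frequency: ω = 2π·f = 2π·50 = 314.2 rad/s.
Step 2 — Component impedances:
  R: Z = R = 52 Ω
  C: Z = 1/(jωC) = -j/(ω·C) = 0 - j2393 Ω
Step 3 — Series combination: Z_total = R + C = 52 - j2393 Ω = 2394∠-88.8° Ω.

Z = 52 - j2393 Ω = 2394∠-88.8° Ω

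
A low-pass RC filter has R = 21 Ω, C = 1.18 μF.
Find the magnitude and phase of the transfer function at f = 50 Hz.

Step 1 — Angular frequency: ω = 2π·50 = 314.2 rad/s.
Step 2 — Transfer function: H(jω) = 1/(1 + jωRC).
Step 3 — Denominator: 1 + jωRC = 1 + j·314.2·21·1.18e-06 = 1 + j0.007785.
Step 4 — H = 0.9999 - j0.007784.
Step 5 — Magnitude: |H| = 1 (-0.0 dB); phase: φ = -0.4°.

|H| = 1 (-0.0 dB), φ = -0.4°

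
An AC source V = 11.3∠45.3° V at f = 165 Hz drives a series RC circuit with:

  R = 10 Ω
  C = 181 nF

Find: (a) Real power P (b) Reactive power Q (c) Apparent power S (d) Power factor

Step 1 — Angular frequency: ω = 2π·f = 2π·165 = 1037 rad/s.
Step 2 — Component impedances:
  R: Z = R = 10 Ω
  C: Z = 1/(jωC) = -j/(ω·C) = 0 - j5329 Ω
Step 3 — Series combination: Z_total = R + C = 10 - j5329 Ω = 5329∠-89.9° Ω.
Step 4 — Source phasor: V = 11.3∠45.3° V = 7.948 + j8.032 V.
Step 5 — Current: I = V / Z = -0.001504 + j0.001494 A = 0.00212∠135.2° A.
Step 6 — Complex power: S = V·I* = 4.496e-05 - j0.02396 VA.
Step 7 — Real power: P = Re(S) = 4.496e-05 W.
Step 8 — Reactive power: Q = Im(S) = -0.02396 VAR.
Step 9 — Apparent power: |S| = 0.02396 VA.
Step 10 — Power factor: PF = P/|S| = 0.001876 (leading).

(a) P = 4.496e-05 W  (b) Q = -0.02396 VAR  (c) S = 0.02396 VA  (d) PF = 0.001876 (leading)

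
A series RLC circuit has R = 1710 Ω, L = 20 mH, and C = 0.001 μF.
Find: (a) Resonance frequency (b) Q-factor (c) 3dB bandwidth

Step 1 — Resonance: ω₀ = 1/√(LC) = 1/√(0.02·1e-09) = 2.236e+05 rad/s.
Step 2 — f₀ = ω₀/(2π) = 3.559e+04 Hz.
Step 3 — Series Q: Q = ω₀L/R = 2.236e+05·0.02/1710 = 2.615.
Step 4 — Bandwidth: Δω = ω₀/Q = 8.55e+04 rad/s; BW = Δω/(2π) = 1.361e+04 Hz.

(a) f₀ = 3.559e+04 Hz  (b) Q = 2.615  (c) BW = 1.361e+04 Hz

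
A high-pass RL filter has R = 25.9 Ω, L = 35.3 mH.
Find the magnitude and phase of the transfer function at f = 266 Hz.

Step 1 — Angular frequency: ω = 2π·266 = 1671 rad/s.
Step 2 — Transfer function: H(jω) = jωL/(R + jωL).
Step 3 — Numerator jωL = j·59; denominator R + jωL = 25.9 + j59.
Step 4 — H = 0.8384 + j0.3681.
Step 5 — Magnitude: |H| = 0.9157 (-0.8 dB); phase: φ = 23.7°.

|H| = 0.9157 (-0.8 dB), φ = 23.7°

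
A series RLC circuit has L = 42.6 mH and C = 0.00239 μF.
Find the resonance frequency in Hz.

Step 1 — Resonance condition Im(Z)=0 gives ω₀ = 1/√(LC).
Step 2 — ω₀ = 1/√(0.0426·2.39e-09) = 9.911e+04 rad/s.
Step 3 — f₀ = ω₀/(2π) = 1.577e+04 Hz.

f₀ = 1.577e+04 Hz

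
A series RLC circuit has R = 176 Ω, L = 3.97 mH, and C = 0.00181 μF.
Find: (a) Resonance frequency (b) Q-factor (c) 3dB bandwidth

Step 1 — Resonance: ω₀ = 1/√(LC) = 1/√(0.00397·1.81e-09) = 3.73e+05 rad/s.
Step 2 — f₀ = ω₀/(2π) = 5.937e+04 Hz.
Step 3 — Series Q: Q = ω₀L/R = 3.73e+05·0.00397/176 = 8.415.
Step 4 — Bandwidth: Δω = ω₀/Q = 4.433e+04 rad/s; BW = Δω/(2π) = 7056 Hz.

(a) f₀ = 5.937e+04 Hz  (b) Q = 8.415  (c) BW = 7056 Hz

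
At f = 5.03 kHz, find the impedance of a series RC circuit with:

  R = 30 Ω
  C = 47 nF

Step 1 — Angular frequency: ω = 2π·f = 2π·5030 = 3.16e+04 rad/s.
Step 2 — Component impedances:
  R: Z = R = 30 Ω
  C: Z = 1/(jωC) = -j/(ω·C) = 0 - j673.2 Ω
Step 3 — Series combination: Z_total = R + C = 30 - j673.2 Ω = 673.9∠-87.4° Ω.

Z = 30 - j673.2 Ω = 673.9∠-87.4° Ω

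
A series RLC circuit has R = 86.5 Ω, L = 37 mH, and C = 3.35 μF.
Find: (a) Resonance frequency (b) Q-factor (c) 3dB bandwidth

Step 1 — Resonance: ω₀ = 1/√(LC) = 1/√(0.037·3.35e-06) = 2840 rad/s.
Step 2 — f₀ = ω₀/(2π) = 452.1 Hz.
Step 3 — Series Q: Q = ω₀L/R = 2840·0.037/86.5 = 1.215.
Step 4 — Bandwidth: Δω = ω₀/Q = 2338 rad/s; BW = Δω/(2π) = 372.1 Hz.

(a) f₀ = 452.1 Hz  (b) Q = 1.215  (c) BW = 372.1 Hz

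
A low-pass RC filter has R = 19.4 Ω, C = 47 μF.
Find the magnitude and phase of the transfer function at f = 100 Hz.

Step 1 — Angular frequency: ω = 2π·100 = 628.3 rad/s.
Step 2 — Transfer function: H(jω) = 1/(1 + jωRC).
Step 3 — Denominator: 1 + jωRC = 1 + j·628.3·19.4·4.7e-05 = 1 + j0.5729.
Step 4 — H = 0.7529 - j0.4313.
Step 5 — Magnitude: |H| = 0.8677 (-1.2 dB); phase: φ = -29.8°.

|H| = 0.8677 (-1.2 dB), φ = -29.8°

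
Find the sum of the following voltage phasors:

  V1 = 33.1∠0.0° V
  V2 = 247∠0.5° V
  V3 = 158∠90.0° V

Step 1 — Convert each phasor to rectangular form:
  V1 = 33.1·(cos(0.0°) + j·sin(0.0°)) = 33.1 V
  V2 = 247·(cos(0.5°) + j·sin(0.5°)) = 247 + j2.155 V
  V3 = 158·(cos(90.0°) + j·sin(90.0°)) = 0 + j158 V
Step 2 — Sum components: V_total = 280.1 + j160.2 V.
Step 3 — Convert to polar: |V_total| = 322.6 V, ∠V_total = 29.8°.

V_total = 322.6∠29.8° V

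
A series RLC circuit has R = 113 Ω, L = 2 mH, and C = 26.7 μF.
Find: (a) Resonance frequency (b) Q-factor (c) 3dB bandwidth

Step 1 — Resonance condition Im(Z)=0 gives ω₀ = 1/√(LC).
Step 2 — ω₀ = 1/√(0.002·2.67e-05) = 4327 rad/s.
Step 3 — f₀ = ω₀/(2π) = 688.7 Hz.
Step 4 — Series Q: Q = ω₀L/R = 4327·0.002/113 = 0.07659.
Step 5 — 3dB bandwidth: Δω = ω₀/Q = 5.65e+04 rad/s; BW = Δω/(2π) = 8992 Hz.

(a) f₀ = 688.7 Hz  (b) Q = 0.07659  (c) BW = 8992 Hz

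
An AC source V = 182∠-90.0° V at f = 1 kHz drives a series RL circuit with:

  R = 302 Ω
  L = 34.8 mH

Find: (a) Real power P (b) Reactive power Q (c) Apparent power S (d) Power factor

Step 1 — Angular frequency: ω = 2π·f = 2π·1000 = 6283 rad/s.
Step 2 — Component impedances:
  R: Z = R = 302 Ω
  L: Z = jωL = j·6283·0.0348 = 0 + j218.7 Ω
Step 3 — Series combination: Z_total = R + L = 302 + j218.7 Ω = 372.8∠35.9° Ω.
Step 4 — Source phasor: V = 182∠-90.0° V = 0 - j182 V.
Step 5 — Current: I = V / Z = -0.2863 - j0.3954 A = 0.4881∠-125.9° A.
Step 6 — Complex power: S = V·I* = 71.96 + j52.1 VA.
Step 7 — Real power: P = Re(S) = 71.96 W.
Step 8 — Reactive power: Q = Im(S) = 52.1 VAR.
Step 9 — Apparent power: |S| = 88.84 VA.
Step 10 — Power factor: PF = P/|S| = 0.81 (lagging).

(a) P = 71.96 W  (b) Q = 52.1 VAR  (c) S = 88.84 VA  (d) PF = 0.81 (lagging)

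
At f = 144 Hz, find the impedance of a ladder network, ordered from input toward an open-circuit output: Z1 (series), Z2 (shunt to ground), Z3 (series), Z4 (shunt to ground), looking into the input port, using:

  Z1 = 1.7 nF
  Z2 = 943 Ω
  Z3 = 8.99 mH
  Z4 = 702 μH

Step 1 — Angular frequency: ω = 2π·f = 2π·144 = 904.8 rad/s.
Step 2 — Component impedances:
  Z1: Z = 1/(jωC) = -j/(ω·C) = 0 - j6.501e+05 Ω
  Z2: Z = R = 943 Ω
  Z3: Z = jωL = j·904.8·0.00899 = 0 + j8.134 Ω
  Z4: Z = jωL = j·904.8·0.000702 = 0 + j0.6352 Ω
Step 3 — Ladder network (open output): work backward from the far end, alternating series and parallel combinations. Z_in = 0.08154 - j6.501e+05 Ω = 6.501e+05∠-90.0° Ω.

Z = 0.08154 - j6.501e+05 Ω = 6.501e+05∠-90.0° Ω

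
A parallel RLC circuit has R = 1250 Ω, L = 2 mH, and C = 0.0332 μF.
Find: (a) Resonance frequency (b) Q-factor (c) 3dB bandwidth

Step 1 — Resonance: ω₀ = 1/√(LC) = 1/√(0.002·3.32e-08) = 1.227e+05 rad/s.
Step 2 — f₀ = ω₀/(2π) = 1.953e+04 Hz.
Step 3 — Parallel Q: Q = R/(ω₀L) = 1250/(1.227e+05·0.002) = 5.093.
Step 4 — Bandwidth: Δω = ω₀/Q = 2.41e+04 rad/s; BW = Δω/(2π) = 3835 Hz.

(a) f₀ = 1.953e+04 Hz  (b) Q = 5.093  (c) BW = 3835 Hz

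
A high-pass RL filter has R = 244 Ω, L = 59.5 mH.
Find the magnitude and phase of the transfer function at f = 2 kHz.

Step 1 — Angular frequency: ω = 2π·2000 = 1.257e+04 rad/s.
Step 2 — Transfer function: H(jω) = jωL/(R + jωL).
Step 3 — Numerator jωL = j·747.7; denominator R + jωL = 244 + j747.7.
Step 4 — H = 0.9038 + j0.2949.
Step 5 — Magnitude: |H| = 0.9507 (-0.4 dB); phase: φ = 18.1°.

|H| = 0.9507 (-0.4 dB), φ = 18.1°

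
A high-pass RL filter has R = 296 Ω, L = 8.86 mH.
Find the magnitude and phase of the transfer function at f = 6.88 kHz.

Step 1 — Angular frequency: ω = 2π·6880 = 4.323e+04 rad/s.
Step 2 — Transfer function: H(jω) = jωL/(R + jωL).
Step 3 — Numerator jωL = j·383; denominator R + jωL = 296 + j383.
Step 4 — H = 0.6261 + j0.4838.
Step 5 — Magnitude: |H| = 0.7912 (-2.0 dB); phase: φ = 37.7°.

|H| = 0.7912 (-2.0 dB), φ = 37.7°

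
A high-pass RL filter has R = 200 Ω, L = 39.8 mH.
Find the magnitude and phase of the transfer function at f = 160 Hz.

Step 1 — Angular frequency: ω = 2π·160 = 1005 rad/s.
Step 2 — Transfer function: H(jω) = jωL/(R + jωL).
Step 3 — Numerator jωL = j·40.01; denominator R + jωL = 200 + j40.01.
Step 4 — H = 0.03848 + j0.1924.
Step 5 — Magnitude: |H| = 0.1962 (-14.1 dB); phase: φ = 78.7°.

|H| = 0.1962 (-14.1 dB), φ = 78.7°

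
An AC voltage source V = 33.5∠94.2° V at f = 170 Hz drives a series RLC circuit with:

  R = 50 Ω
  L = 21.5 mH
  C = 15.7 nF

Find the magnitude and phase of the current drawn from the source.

Step 1 — Angular frequency: ω = 2π·f = 2π·170 = 1068 rad/s.
Step 2 — Component impedances:
  R: Z = R = 50 Ω
  L: Z = jωL = j·1068·0.0215 = 0 + j22.97 Ω
  C: Z = 1/(jωC) = -j/(ω·C) = 0 - j5.963e+04 Ω
Step 3 — Series combination: Z_total = R + L + C = 50 - j5.961e+04 Ω = 5.961e+04∠-90.0° Ω.
Step 4 — Source phasor: V = 33.5∠94.2° V = -2.453 + j33.41 V.
Step 5 — Ohm's law: I = V / Z_total = (-2.453 + j33.41) / (50 - j5.961e+04) = -0.0005605 - j4.069e-05 A.
Step 6 — Convert to polar: |I| = 0.000562 A, ∠I = -175.8°.

I = 0.000562∠-175.8° A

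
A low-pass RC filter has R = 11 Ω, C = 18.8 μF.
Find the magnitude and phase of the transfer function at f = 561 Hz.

Step 1 — Angular frequency: ω = 2π·561 = 3525 rad/s.
Step 2 — Transfer function: H(jω) = 1/(1 + jωRC).
Step 3 — Denominator: 1 + jωRC = 1 + j·3525·11·1.88e-05 = 1 + j0.7289.
Step 4 — H = 0.653 - j0.476.
Step 5 — Magnitude: |H| = 0.8081 (-1.9 dB); phase: φ = -36.1°.

|H| = 0.8081 (-1.9 dB), φ = -36.1°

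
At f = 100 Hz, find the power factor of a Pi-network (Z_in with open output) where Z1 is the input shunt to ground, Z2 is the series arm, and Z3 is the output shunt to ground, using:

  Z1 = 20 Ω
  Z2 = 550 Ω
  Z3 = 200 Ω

Step 1 — Angular frequency: ω = 2π·f = 2π·100 = 628.3 rad/s.
Step 2 — Component impedances:
  Z1: Z = R = 20 Ω
  Z2: Z = R = 550 Ω
  Z3: Z = R = 200 Ω
Step 3 — With open output, the series arm Z2 and the output shunt Z3 appear in series to ground: Z2 + Z3 = 750 Ω.
Step 4 — Parallel with input shunt Z1: Z_in = Z1 || (Z2 + Z3) = 19.48 Ω = 19.48∠0.0° Ω.
Step 5 — Power factor: PF = cos(φ) = Re(Z)/|Z| = 19.48/19.48 = 1.
Step 6 — Type: Im(Z) = 0 ⇒ unity (phase φ = 0.0°).

PF = 1 (unity, φ = 0.0°)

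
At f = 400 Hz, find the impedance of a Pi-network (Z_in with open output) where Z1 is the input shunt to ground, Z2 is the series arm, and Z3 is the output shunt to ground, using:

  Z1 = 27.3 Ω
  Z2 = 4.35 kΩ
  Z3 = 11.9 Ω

Step 1 — Angular frequency: ω = 2π·f = 2π·400 = 2513 rad/s.
Step 2 — Component impedances:
  Z1: Z = R = 27.3 Ω
  Z2: Z = R = 4350 Ω
  Z3: Z = R = 11.9 Ω
Step 3 — With open output, the series arm Z2 and the output shunt Z3 appear in series to ground: Z2 + Z3 = 4362 Ω.
Step 4 — Parallel with input shunt Z1: Z_in = Z1 || (Z2 + Z3) = 27.13 Ω = 27.13∠0.0° Ω.

Z = 27.13 Ω = 27.13∠0.0° Ω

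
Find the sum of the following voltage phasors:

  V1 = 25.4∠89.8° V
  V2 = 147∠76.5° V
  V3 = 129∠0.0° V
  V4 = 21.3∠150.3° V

Step 1 — Convert each phasor to rectangular form:
  V1 = 25.4·(cos(89.8°) + j·sin(89.8°)) = 0.08866 + j25.4 V
  V2 = 147·(cos(76.5°) + j·sin(76.5°)) = 34.32 + j142.9 V
  V3 = 129·(cos(0.0°) + j·sin(0.0°)) = 129 V
  V4 = 21.3·(cos(150.3°) + j·sin(150.3°)) = -18.5 + j10.55 V
Step 2 — Sum components: V_total = 144.9 + j178.9 V.
Step 3 — Convert to polar: |V_total| = 230.2 V, ∠V_total = 51.0°.

V_total = 230.2∠51.0° V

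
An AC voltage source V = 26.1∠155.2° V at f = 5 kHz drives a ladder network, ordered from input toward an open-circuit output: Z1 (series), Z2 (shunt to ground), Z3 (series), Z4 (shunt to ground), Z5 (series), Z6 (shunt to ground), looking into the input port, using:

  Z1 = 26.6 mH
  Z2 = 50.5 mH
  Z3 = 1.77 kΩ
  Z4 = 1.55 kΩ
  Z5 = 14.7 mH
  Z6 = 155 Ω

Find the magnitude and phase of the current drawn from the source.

Step 1 — Angular frequency: ω = 2π·f = 2π·5000 = 3.142e+04 rad/s.
Step 2 — Component impedances:
  Z1: Z = jωL = j·3.142e+04·0.0266 = 0 + j835.7 Ω
  Z2: Z = jωL = j·3.142e+04·0.0505 = 0 + j1587 Ω
  Z3: Z = R = 1770 Ω
  Z4: Z = R = 1550 Ω
  Z5: Z = jωL = j·3.142e+04·0.0147 = 0 + j461.8 Ω
  Z6: Z = R = 155 Ω
Step 3 — Ladder network (open output): work backward from the far end, alternating series and parallel combinations. Z_in = 647.7 + j1796 Ω = 1909∠70.2° Ω.
Step 4 — Source phasor: V = 26.1∠155.2° V = -23.69 + j10.95 V.
Step 5 — Ohm's law: I = V / Z_total = (-23.69 + j10.95) / (647.7 + j1796) = 0.001183 + j0.01362 A.
Step 6 — Convert to polar: |I| = 0.01367 A, ∠I = 85.0°.

I = 0.01367∠85.0° A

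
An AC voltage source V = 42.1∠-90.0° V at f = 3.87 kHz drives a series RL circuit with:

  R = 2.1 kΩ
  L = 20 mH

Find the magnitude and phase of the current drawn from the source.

Step 1 — Angular frequency: ω = 2π·f = 2π·3870 = 2.432e+04 rad/s.
Step 2 — Component impedances:
  R: Z = R = 2100 Ω
  L: Z = jωL = j·2.432e+04·0.02 = 0 + j486.3 Ω
Step 3 — Series combination: Z_total = R + L = 2100 + j486.3 Ω = 2156∠13.0° Ω.
Step 4 — Source phasor: V = 42.1∠-90.0° V = 0 - j42.1 V.
Step 5 — Ohm's law: I = V / Z_total = (0 - j42.1) / (2100 + j486.3) = -0.004406 - j0.01903 A.
Step 6 — Convert to polar: |I| = 0.01953 A, ∠I = -103.0°.

I = 0.01953∠-103.0° A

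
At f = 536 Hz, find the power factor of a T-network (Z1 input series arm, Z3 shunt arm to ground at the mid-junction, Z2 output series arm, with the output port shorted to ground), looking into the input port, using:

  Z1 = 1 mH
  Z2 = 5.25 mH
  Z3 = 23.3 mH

Step 1 — Angular frequency: ω = 2π·f = 2π·536 = 3368 rad/s.
Step 2 — Component impedances:
  Z1: Z = jωL = j·3368·0.001 = 0 + j3.368 Ω
  Z2: Z = jωL = j·3368·0.00525 = 0 + j17.68 Ω
  Z3: Z = jωL = j·3368·0.0233 = 0 + j78.47 Ω
Step 3 — With the output port shorted to ground, the output series arm Z2 runs from the junction to ground; the shunt arm Z3 also runs from the junction to ground. They appear in parallel: Z3 || Z2 = 0 + j14.43 Ω.
Step 4 — Series with input arm Z1: Z_in = Z1 + (Z3 || Z2) = 0 + j17.8 Ω = 17.8∠90.0° Ω.
Step 5 — Power factor: PF = cos(φ) = Re(Z)/|Z| = 0/17.8 = 0.
Step 6 — Type: Im(Z) = 17.8 ⇒ lagging (phase φ = 90.0°).

PF = 0 (lagging, φ = 90.0°)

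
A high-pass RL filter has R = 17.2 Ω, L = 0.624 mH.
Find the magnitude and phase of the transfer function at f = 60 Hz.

Step 1 — Angular frequency: ω = 2π·60 = 377 rad/s.
Step 2 — Transfer function: H(jω) = jωL/(R + jωL).
Step 3 — Numerator jωL = j·0.2352; denominator R + jωL = 17.2 + j0.2352.
Step 4 — H = 0.000187 + j0.01367.
Step 5 — Magnitude: |H| = 0.01368 (-37.3 dB); phase: φ = 89.2°.

|H| = 0.01368 (-37.3 dB), φ = 89.2°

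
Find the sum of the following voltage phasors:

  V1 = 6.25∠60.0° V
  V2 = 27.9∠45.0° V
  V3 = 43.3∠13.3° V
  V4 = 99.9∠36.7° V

Step 1 — Convert each phasor to rectangular form:
  V1 = 6.25·(cos(60.0°) + j·sin(60.0°)) = 3.125 + j5.413 V
  V2 = 27.9·(cos(45.0°) + j·sin(45.0°)) = 19.73 + j19.73 V
  V3 = 43.3·(cos(13.3°) + j·sin(13.3°)) = 42.14 + j9.961 V
  V4 = 99.9·(cos(36.7°) + j·sin(36.7°)) = 80.1 + j59.7 V
Step 2 — Sum components: V_total = 145.1 + j94.8 V.
Step 3 — Convert to polar: |V_total| = 173.3 V, ∠V_total = 33.2°.

V_total = 173.3∠33.2° V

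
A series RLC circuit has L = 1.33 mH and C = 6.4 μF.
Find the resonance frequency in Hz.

Step 1 — Resonance condition Im(Z)=0 gives ω₀ = 1/√(LC).
Step 2 — ω₀ = 1/√(0.00133·6.4e-06) = 1.084e+04 rad/s.
Step 3 — f₀ = ω₀/(2π) = 1725 Hz.

f₀ = 1725 Hz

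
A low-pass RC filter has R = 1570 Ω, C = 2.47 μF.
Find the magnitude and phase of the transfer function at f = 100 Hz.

Step 1 — Angular frequency: ω = 2π·100 = 628.3 rad/s.
Step 2 — Transfer function: H(jω) = 1/(1 + jωRC).
Step 3 — Denominator: 1 + jωRC = 1 + j·628.3·1570·2.47e-06 = 1 + j2.437.
Step 4 — H = 0.1442 - j0.3513.
Step 5 — Magnitude: |H| = 0.3797 (-8.4 dB); phase: φ = -67.7°.

|H| = 0.3797 (-8.4 dB), φ = -67.7°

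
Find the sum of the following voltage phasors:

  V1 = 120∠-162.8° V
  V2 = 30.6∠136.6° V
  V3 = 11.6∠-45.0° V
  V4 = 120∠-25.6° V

Step 1 — Convert each phasor to rectangular form:
  V1 = 120·(cos(-162.8°) + j·sin(-162.8°)) = -114.6 - j35.48 V
  V2 = 30.6·(cos(136.6°) + j·sin(136.6°)) = -22.23 + j21.02 V
  V3 = 11.6·(cos(-45.0°) + j·sin(-45.0°)) = 8.202 - j8.202 V
  V4 = 120·(cos(-25.6°) + j·sin(-25.6°)) = 108.2 - j51.85 V
Step 2 — Sum components: V_total = -20.44 - j74.51 V.
Step 3 — Convert to polar: |V_total| = 77.27 V, ∠V_total = -105.3°.

V_total = 77.27∠-105.3° V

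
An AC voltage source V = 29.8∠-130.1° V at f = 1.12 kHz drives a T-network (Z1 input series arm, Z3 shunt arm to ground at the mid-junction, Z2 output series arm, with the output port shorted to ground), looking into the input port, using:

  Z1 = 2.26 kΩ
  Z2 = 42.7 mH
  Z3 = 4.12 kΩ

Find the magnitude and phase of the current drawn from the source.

Step 1 — Angular frequency: ω = 2π·f = 2π·1120 = 7037 rad/s.
Step 2 — Component impedances:
  Z1: Z = R = 2260 Ω
  Z2: Z = jωL = j·7037·0.0427 = 0 + j300.5 Ω
  Z3: Z = R = 4120 Ω
Step 3 — With the output port shorted to ground, the output series arm Z2 runs from the junction to ground; the shunt arm Z3 also runs from the junction to ground. They appear in parallel: Z3 || Z2 = 21.8 + j298.9 Ω.
Step 4 — Series with input arm Z1: Z_in = Z1 + (Z3 || Z2) = 2282 + j298.9 Ω = 2301∠7.5° Ω.
Step 5 — Source phasor: V = 29.8∠-130.1° V = -19.19 - j22.79 V.
Step 6 — Ohm's law: I = V / Z_total = (-19.19 - j22.79) / (2282 + j298.9) = -0.009557 - j0.008738 A.
Step 7 — Convert to polar: |I| = 0.01295 A, ∠I = -137.6°.

I = 0.01295∠-137.6° A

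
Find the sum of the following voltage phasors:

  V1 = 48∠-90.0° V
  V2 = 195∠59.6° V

Step 1 — Convert each phasor to rectangular form:
  V1 = 48·(cos(-90.0°) + j·sin(-90.0°)) = 0 - j48 V
  V2 = 195·(cos(59.6°) + j·sin(59.6°)) = 98.68 + j168.2 V
Step 2 — Sum components: V_total = 98.68 + j120.2 V.
Step 3 — Convert to polar: |V_total| = 155.5 V, ∠V_total = 50.6°.

V_total = 155.5∠50.6° V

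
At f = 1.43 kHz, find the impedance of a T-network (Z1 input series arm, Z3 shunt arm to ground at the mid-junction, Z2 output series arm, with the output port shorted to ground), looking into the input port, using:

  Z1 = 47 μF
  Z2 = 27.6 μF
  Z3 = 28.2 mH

Step 1 — Angular frequency: ω = 2π·f = 2π·1430 = 8985 rad/s.
Step 2 — Component impedances:
  Z1: Z = 1/(jωC) = -j/(ω·C) = 0 - j2.368 Ω
  Z2: Z = 1/(jωC) = -j/(ω·C) = 0 - j4.033 Ω
  Z3: Z = jωL = j·8985·0.0282 = 0 + j253.4 Ω
Step 3 — With the output port shorted to ground, the output series arm Z2 runs from the junction to ground; the shunt arm Z3 also runs from the junction to ground. They appear in parallel: Z3 || Z2 = 0 - j4.098 Ω.
Step 4 — Series with input arm Z1: Z_in = Z1 + (Z3 || Z2) = 0 - j6.466 Ω = 6.466∠-90.0° Ω.

Z = 0 - j6.466 Ω = 6.466∠-90.0° Ω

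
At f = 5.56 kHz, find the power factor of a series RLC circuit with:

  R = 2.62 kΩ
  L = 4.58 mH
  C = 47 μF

Step 1 — Angular frequency: ω = 2π·f = 2π·5560 = 3.493e+04 rad/s.
Step 2 — Component impedances:
  R: Z = R = 2620 Ω
  L: Z = jωL = j·3.493e+04·0.00458 = 0 + j160 Ω
  C: Z = 1/(jωC) = -j/(ω·C) = 0 - j0.609 Ω
Step 3 — Series combination: Z_total = R + L + C = 2620 + j159.4 Ω = 2625∠3.5° Ω.
Step 4 — Power factor: PF = cos(φ) = Re(Z)/|Z| = 2620/2624.8 = 0.9982.
Step 5 — Type: Im(Z) = 159.4 ⇒ lagging (phase φ = 3.5°).

PF = 0.9982 (lagging, φ = 3.5°)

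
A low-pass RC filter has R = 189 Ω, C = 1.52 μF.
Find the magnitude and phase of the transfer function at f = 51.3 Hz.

Step 1 — Angular frequency: ω = 2π·51.3 = 322.3 rad/s.
Step 2 — Transfer function: H(jω) = 1/(1 + jωRC).
Step 3 — Denominator: 1 + jωRC = 1 + j·322.3·189·1.52e-06 = 1 + j0.0926.
Step 4 — H = 0.9915 - j0.09181.
Step 5 — Magnitude: |H| = 0.9957 (-0.0 dB); phase: φ = -5.3°.

|H| = 0.9957 (-0.0 dB), φ = -5.3°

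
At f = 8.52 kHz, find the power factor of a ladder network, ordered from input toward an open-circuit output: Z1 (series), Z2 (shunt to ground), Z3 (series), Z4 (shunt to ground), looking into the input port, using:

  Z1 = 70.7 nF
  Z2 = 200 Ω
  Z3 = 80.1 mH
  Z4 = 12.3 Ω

Step 1 — Angular frequency: ω = 2π·f = 2π·8520 = 5.353e+04 rad/s.
Step 2 — Component impedances:
  Z1: Z = 1/(jωC) = -j/(ω·C) = 0 - j264.2 Ω
  Z2: Z = R = 200 Ω
  Z3: Z = jωL = j·5.353e+04·0.0801 = 0 + j4288 Ω
  Z4: Z = R = 12.3 Ω
Step 3 — Ladder network (open output): work backward from the far end, alternating series and parallel combinations. Z_in = 199.5 - j254.9 Ω = 323.7∠-51.9° Ω.
Step 4 — Power factor: PF = cos(φ) = Re(Z)/|Z| = 199.54/323.72 = 0.6164.
Step 5 — Type: Im(Z) = -254.9 ⇒ leading (phase φ = -51.9°).

PF = 0.6164 (leading, φ = -51.9°)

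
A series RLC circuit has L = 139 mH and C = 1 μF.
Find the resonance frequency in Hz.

Step 1 — Resonance condition Im(Z)=0 gives ω₀ = 1/√(LC).
Step 2 — ω₀ = 1/√(0.139·1e-06) = 2682 rad/s.
Step 3 — f₀ = ω₀/(2π) = 426.9 Hz.

f₀ = 426.9 Hz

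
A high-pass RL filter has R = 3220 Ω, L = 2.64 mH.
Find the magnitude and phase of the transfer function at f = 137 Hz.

Step 1 — Angular frequency: ω = 2π·137 = 860.8 rad/s.
Step 2 — Transfer function: H(jω) = jωL/(R + jωL).
Step 3 — Numerator jωL = j·2.273; denominator R + jωL = 3220 + j2.273.
Step 4 — H = 4.981e-07 + j0.0007057.
Step 5 — Magnitude: |H| = 0.0007057 (-63.0 dB); phase: φ = 90.0°.

|H| = 0.0007057 (-63.0 dB), φ = 90.0°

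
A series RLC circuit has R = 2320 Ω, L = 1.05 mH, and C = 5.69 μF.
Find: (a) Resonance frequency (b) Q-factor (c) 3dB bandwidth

Step 1 — Resonance condition Im(Z)=0 gives ω₀ = 1/√(LC).
Step 2 — ω₀ = 1/√(0.00105·5.69e-06) = 1.294e+04 rad/s.
Step 3 — f₀ = ω₀/(2π) = 2059 Hz.
Step 4 — Series Q: Q = ω₀L/R = 1.294e+04·0.00105/2320 = 0.005855.
Step 5 — 3dB bandwidth: Δω = ω₀/Q = 2.21e+06 rad/s; BW = Δω/(2π) = 3.517e+05 Hz.

(a) f₀ = 2059 Hz  (b) Q = 0.005855  (c) BW = 3.517e+05 Hz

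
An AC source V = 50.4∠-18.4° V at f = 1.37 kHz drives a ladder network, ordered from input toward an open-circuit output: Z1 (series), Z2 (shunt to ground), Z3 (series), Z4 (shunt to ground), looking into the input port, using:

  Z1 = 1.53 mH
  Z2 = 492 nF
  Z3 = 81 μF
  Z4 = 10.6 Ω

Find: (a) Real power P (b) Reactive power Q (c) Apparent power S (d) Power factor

Step 1 — Angular frequency: ω = 2π·f = 2π·1370 = 8608 rad/s.
Step 2 — Component impedances:
  Z1: Z = jωL = j·8608·0.00153 = 0 + j13.17 Ω
  Z2: Z = 1/(jωC) = -j/(ω·C) = 0 - j236.1 Ω
  Z3: Z = 1/(jωC) = -j/(ω·C) = 0 - j1.434 Ω
  Z4: Z = R = 10.6 Ω
Step 3 — Ladder network (open output): work backward from the far end, alternating series and parallel combinations. Z_in = 10.45 + j11.28 Ω = 15.38∠47.2° Ω.
Step 4 — Source phasor: V = 50.4∠-18.4° V = 47.82 - j15.91 V.
Step 5 — Current: I = V / Z = 1.355 - j2.984 A = 3.278∠-65.6° A.
Step 6 — Complex power: S = V·I* = 112.3 + j121.2 VA.
Step 7 — Real power: P = Re(S) = 112.3 W.
Step 8 — Reactive power: Q = Im(S) = 121.2 VAR.
Step 9 — Apparent power: |S| = 165.2 VA.
Step 10 — Power factor: PF = P/|S| = 0.6797 (lagging).

(a) P = 112.3 W  (b) Q = 121.2 VAR  (c) S = 165.2 VA  (d) PF = 0.6797 (lagging)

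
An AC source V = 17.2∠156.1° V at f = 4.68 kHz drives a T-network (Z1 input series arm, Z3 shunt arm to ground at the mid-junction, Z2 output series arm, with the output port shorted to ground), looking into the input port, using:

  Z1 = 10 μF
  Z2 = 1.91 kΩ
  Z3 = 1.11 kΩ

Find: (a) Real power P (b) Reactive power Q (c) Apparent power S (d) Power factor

Step 1 — Angular frequency: ω = 2π·f = 2π·4680 = 2.941e+04 rad/s.
Step 2 — Component impedances:
  Z1: Z = 1/(jωC) = -j/(ω·C) = 0 - j3.401 Ω
  Z2: Z = R = 1910 Ω
  Z3: Z = R = 1110 Ω
Step 3 — With the output port shorted to ground, the output series arm Z2 runs from the junction to ground; the shunt arm Z3 also runs from the junction to ground. They appear in parallel: Z3 || Z2 = 702 Ω.
Step 4 — Series with input arm Z1: Z_in = Z1 + (Z3 || Z2) = 702 - j3.401 Ω = 702∠-0.3° Ω.
Step 5 — Source phasor: V = 17.2∠156.1° V = -15.73 + j6.968 V.
Step 6 — Current: I = V / Z = -0.02245 + j0.009818 A = 0.0245∠156.4° A.
Step 7 — Complex power: S = V·I* = 0.4214 - j0.002041 VA.
Step 8 — Real power: P = Re(S) = 0.4214 W.
Step 9 — Reactive power: Q = Im(S) = -0.002041 VAR.
Step 10 — Apparent power: |S| = 0.4214 VA.
Step 11 — Power factor: PF = P/|S| = 1 (leading).

(a) P = 0.4214 W  (b) Q = -0.002041 VAR  (c) S = 0.4214 VA  (d) PF = 1 (leading)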